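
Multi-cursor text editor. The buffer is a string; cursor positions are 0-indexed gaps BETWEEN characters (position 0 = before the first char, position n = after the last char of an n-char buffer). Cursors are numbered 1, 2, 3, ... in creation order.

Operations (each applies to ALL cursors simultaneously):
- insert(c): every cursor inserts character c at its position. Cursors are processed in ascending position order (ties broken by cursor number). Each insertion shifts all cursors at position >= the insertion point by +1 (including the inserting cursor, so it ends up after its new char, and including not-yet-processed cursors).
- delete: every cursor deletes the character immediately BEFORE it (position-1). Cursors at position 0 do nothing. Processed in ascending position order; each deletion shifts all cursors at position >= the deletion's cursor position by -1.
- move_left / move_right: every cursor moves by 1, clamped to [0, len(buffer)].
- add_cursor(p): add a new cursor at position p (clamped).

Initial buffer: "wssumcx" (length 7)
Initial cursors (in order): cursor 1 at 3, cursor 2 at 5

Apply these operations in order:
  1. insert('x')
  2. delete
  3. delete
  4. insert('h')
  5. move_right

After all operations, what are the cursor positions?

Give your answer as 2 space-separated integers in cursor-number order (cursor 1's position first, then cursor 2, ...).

Answer: 4 6

Derivation:
After op 1 (insert('x')): buffer="wssxumxcx" (len 9), cursors c1@4 c2@7, authorship ...1..2..
After op 2 (delete): buffer="wssumcx" (len 7), cursors c1@3 c2@5, authorship .......
After op 3 (delete): buffer="wsucx" (len 5), cursors c1@2 c2@3, authorship .....
After op 4 (insert('h')): buffer="wshuhcx" (len 7), cursors c1@3 c2@5, authorship ..1.2..
After op 5 (move_right): buffer="wshuhcx" (len 7), cursors c1@4 c2@6, authorship ..1.2..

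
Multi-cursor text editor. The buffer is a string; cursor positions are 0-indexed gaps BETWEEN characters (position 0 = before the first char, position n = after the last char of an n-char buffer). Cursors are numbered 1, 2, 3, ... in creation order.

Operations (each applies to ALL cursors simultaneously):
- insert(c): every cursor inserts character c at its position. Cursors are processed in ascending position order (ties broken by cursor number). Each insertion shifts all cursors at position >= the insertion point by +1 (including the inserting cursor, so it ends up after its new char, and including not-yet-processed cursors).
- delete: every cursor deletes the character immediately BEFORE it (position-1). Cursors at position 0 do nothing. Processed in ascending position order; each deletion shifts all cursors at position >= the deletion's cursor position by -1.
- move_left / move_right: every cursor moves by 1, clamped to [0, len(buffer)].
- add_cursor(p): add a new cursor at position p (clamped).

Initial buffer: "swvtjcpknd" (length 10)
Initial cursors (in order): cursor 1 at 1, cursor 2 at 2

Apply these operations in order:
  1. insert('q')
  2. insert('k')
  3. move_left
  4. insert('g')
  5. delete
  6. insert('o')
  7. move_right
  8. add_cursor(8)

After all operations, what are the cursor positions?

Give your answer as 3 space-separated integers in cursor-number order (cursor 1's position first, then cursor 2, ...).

Answer: 4 8 8

Derivation:
After op 1 (insert('q')): buffer="sqwqvtjcpknd" (len 12), cursors c1@2 c2@4, authorship .1.2........
After op 2 (insert('k')): buffer="sqkwqkvtjcpknd" (len 14), cursors c1@3 c2@6, authorship .11.22........
After op 3 (move_left): buffer="sqkwqkvtjcpknd" (len 14), cursors c1@2 c2@5, authorship .11.22........
After op 4 (insert('g')): buffer="sqgkwqgkvtjcpknd" (len 16), cursors c1@3 c2@7, authorship .111.222........
After op 5 (delete): buffer="sqkwqkvtjcpknd" (len 14), cursors c1@2 c2@5, authorship .11.22........
After op 6 (insert('o')): buffer="sqokwqokvtjcpknd" (len 16), cursors c1@3 c2@7, authorship .111.222........
After op 7 (move_right): buffer="sqokwqokvtjcpknd" (len 16), cursors c1@4 c2@8, authorship .111.222........
After op 8 (add_cursor(8)): buffer="sqokwqokvtjcpknd" (len 16), cursors c1@4 c2@8 c3@8, authorship .111.222........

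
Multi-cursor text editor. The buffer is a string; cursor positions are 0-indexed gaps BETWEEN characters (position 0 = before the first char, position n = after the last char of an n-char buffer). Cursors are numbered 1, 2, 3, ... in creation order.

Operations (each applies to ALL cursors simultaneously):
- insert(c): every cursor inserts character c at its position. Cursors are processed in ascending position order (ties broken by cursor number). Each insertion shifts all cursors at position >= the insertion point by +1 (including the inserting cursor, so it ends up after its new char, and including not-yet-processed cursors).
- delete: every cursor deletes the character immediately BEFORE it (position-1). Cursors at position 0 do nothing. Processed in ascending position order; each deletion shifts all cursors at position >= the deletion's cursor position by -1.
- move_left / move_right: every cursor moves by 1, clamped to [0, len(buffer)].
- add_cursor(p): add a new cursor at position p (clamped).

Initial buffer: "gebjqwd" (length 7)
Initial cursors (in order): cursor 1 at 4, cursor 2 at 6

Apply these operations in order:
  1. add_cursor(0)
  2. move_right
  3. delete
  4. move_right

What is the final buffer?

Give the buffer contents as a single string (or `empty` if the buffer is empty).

Answer: ebjw

Derivation:
After op 1 (add_cursor(0)): buffer="gebjqwd" (len 7), cursors c3@0 c1@4 c2@6, authorship .......
After op 2 (move_right): buffer="gebjqwd" (len 7), cursors c3@1 c1@5 c2@7, authorship .......
After op 3 (delete): buffer="ebjw" (len 4), cursors c3@0 c1@3 c2@4, authorship ....
After op 4 (move_right): buffer="ebjw" (len 4), cursors c3@1 c1@4 c2@4, authorship ....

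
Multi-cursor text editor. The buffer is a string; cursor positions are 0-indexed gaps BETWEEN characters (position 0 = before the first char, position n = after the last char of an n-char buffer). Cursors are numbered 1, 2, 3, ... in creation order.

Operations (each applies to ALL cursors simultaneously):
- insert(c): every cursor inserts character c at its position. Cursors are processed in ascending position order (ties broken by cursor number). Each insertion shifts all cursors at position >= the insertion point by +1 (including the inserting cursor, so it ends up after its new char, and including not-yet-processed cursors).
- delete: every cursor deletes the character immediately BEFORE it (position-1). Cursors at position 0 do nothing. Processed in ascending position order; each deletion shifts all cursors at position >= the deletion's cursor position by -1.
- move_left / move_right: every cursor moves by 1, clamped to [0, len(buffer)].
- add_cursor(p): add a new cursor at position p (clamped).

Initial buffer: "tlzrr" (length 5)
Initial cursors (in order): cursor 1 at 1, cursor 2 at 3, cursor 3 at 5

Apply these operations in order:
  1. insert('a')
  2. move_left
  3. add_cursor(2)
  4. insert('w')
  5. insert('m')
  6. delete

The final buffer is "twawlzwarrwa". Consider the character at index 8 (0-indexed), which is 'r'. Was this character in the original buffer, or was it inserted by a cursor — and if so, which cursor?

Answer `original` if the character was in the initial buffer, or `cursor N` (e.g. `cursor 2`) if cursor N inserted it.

Answer: original

Derivation:
After op 1 (insert('a')): buffer="talzarra" (len 8), cursors c1@2 c2@5 c3@8, authorship .1..2..3
After op 2 (move_left): buffer="talzarra" (len 8), cursors c1@1 c2@4 c3@7, authorship .1..2..3
After op 3 (add_cursor(2)): buffer="talzarra" (len 8), cursors c1@1 c4@2 c2@4 c3@7, authorship .1..2..3
After op 4 (insert('w')): buffer="twawlzwarrwa" (len 12), cursors c1@2 c4@4 c2@7 c3@11, authorship .114..22..33
After op 5 (insert('m')): buffer="twmawmlzwmarrwma" (len 16), cursors c1@3 c4@6 c2@10 c3@15, authorship .11144..222..333
After op 6 (delete): buffer="twawlzwarrwa" (len 12), cursors c1@2 c4@4 c2@7 c3@11, authorship .114..22..33
Authorship (.=original, N=cursor N): . 1 1 4 . . 2 2 . . 3 3
Index 8: author = original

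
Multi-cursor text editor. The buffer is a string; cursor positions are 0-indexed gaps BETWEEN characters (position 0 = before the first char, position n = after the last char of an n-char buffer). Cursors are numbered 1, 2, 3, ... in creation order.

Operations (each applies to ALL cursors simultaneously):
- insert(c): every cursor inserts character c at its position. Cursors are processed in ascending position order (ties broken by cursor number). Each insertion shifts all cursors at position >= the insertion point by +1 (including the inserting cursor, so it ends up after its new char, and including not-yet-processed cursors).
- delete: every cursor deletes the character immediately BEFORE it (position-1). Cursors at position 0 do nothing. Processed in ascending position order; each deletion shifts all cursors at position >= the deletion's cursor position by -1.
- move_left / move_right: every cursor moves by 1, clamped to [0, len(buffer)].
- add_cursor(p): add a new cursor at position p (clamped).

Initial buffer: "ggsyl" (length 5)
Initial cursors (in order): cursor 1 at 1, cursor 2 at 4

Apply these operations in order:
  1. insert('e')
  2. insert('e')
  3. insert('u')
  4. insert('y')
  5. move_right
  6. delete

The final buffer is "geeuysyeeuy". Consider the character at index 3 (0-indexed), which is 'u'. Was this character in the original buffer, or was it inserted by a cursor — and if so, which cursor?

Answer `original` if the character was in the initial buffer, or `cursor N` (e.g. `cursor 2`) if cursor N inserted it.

Answer: cursor 1

Derivation:
After op 1 (insert('e')): buffer="gegsyel" (len 7), cursors c1@2 c2@6, authorship .1...2.
After op 2 (insert('e')): buffer="geegsyeel" (len 9), cursors c1@3 c2@8, authorship .11...22.
After op 3 (insert('u')): buffer="geeugsyeeul" (len 11), cursors c1@4 c2@10, authorship .111...222.
After op 4 (insert('y')): buffer="geeuygsyeeuyl" (len 13), cursors c1@5 c2@12, authorship .1111...2222.
After op 5 (move_right): buffer="geeuygsyeeuyl" (len 13), cursors c1@6 c2@13, authorship .1111...2222.
After op 6 (delete): buffer="geeuysyeeuy" (len 11), cursors c1@5 c2@11, authorship .1111..2222
Authorship (.=original, N=cursor N): . 1 1 1 1 . . 2 2 2 2
Index 3: author = 1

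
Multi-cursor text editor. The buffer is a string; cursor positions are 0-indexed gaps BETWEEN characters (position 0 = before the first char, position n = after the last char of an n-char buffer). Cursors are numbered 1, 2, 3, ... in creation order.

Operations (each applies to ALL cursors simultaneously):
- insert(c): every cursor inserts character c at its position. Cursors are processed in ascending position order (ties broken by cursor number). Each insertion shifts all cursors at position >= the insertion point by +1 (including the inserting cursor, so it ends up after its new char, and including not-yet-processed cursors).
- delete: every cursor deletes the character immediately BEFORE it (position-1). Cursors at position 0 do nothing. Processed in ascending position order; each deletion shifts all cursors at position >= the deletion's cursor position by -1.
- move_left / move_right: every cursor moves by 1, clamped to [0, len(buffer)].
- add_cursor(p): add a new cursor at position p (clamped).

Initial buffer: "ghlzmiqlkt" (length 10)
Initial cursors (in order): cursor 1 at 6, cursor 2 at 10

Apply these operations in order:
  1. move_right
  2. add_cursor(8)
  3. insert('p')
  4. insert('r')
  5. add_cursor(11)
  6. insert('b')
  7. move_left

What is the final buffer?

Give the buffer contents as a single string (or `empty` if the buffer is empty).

Answer: ghlzmiqprblpbrbktprb

Derivation:
After op 1 (move_right): buffer="ghlzmiqlkt" (len 10), cursors c1@7 c2@10, authorship ..........
After op 2 (add_cursor(8)): buffer="ghlzmiqlkt" (len 10), cursors c1@7 c3@8 c2@10, authorship ..........
After op 3 (insert('p')): buffer="ghlzmiqplpktp" (len 13), cursors c1@8 c3@10 c2@13, authorship .......1.3..2
After op 4 (insert('r')): buffer="ghlzmiqprlprktpr" (len 16), cursors c1@9 c3@12 c2@16, authorship .......11.33..22
After op 5 (add_cursor(11)): buffer="ghlzmiqprlprktpr" (len 16), cursors c1@9 c4@11 c3@12 c2@16, authorship .......11.33..22
After op 6 (insert('b')): buffer="ghlzmiqprblpbrbktprb" (len 20), cursors c1@10 c4@13 c3@15 c2@20, authorship .......111.3433..222
After op 7 (move_left): buffer="ghlzmiqprblpbrbktprb" (len 20), cursors c1@9 c4@12 c3@14 c2@19, authorship .......111.3433..222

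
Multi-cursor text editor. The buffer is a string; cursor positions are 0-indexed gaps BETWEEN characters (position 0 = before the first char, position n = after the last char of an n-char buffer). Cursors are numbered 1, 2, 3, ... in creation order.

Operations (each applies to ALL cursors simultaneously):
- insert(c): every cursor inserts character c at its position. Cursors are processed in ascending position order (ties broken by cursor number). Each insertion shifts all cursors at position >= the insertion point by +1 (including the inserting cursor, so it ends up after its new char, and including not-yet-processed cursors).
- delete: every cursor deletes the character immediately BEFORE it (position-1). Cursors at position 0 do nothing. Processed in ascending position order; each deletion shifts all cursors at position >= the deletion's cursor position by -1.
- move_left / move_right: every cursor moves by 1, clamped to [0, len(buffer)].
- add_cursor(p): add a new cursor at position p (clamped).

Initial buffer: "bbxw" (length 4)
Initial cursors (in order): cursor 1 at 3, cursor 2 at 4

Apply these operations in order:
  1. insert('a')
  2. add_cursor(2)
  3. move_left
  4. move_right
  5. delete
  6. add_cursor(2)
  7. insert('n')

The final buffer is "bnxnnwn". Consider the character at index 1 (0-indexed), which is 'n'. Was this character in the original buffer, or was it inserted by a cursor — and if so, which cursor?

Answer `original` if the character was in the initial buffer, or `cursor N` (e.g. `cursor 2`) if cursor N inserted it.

After op 1 (insert('a')): buffer="bbxawa" (len 6), cursors c1@4 c2@6, authorship ...1.2
After op 2 (add_cursor(2)): buffer="bbxawa" (len 6), cursors c3@2 c1@4 c2@6, authorship ...1.2
After op 3 (move_left): buffer="bbxawa" (len 6), cursors c3@1 c1@3 c2@5, authorship ...1.2
After op 4 (move_right): buffer="bbxawa" (len 6), cursors c3@2 c1@4 c2@6, authorship ...1.2
After op 5 (delete): buffer="bxw" (len 3), cursors c3@1 c1@2 c2@3, authorship ...
After op 6 (add_cursor(2)): buffer="bxw" (len 3), cursors c3@1 c1@2 c4@2 c2@3, authorship ...
After op 7 (insert('n')): buffer="bnxnnwn" (len 7), cursors c3@2 c1@5 c4@5 c2@7, authorship .3.14.2
Authorship (.=original, N=cursor N): . 3 . 1 4 . 2
Index 1: author = 3

Answer: cursor 3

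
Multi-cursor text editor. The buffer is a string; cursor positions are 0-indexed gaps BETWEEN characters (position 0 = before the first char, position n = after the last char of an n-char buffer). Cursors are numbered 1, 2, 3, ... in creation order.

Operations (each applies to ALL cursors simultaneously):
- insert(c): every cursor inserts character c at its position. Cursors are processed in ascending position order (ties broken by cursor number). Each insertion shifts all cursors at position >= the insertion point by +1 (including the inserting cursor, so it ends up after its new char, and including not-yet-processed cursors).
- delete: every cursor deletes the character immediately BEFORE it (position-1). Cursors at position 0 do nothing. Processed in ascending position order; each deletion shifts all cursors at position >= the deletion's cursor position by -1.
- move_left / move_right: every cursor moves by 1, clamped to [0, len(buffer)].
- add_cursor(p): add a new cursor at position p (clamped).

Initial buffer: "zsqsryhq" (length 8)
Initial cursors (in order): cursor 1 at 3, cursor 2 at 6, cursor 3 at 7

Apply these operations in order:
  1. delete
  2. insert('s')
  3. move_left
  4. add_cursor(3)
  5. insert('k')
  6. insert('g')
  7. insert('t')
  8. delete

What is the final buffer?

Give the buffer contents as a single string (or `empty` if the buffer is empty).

After op 1 (delete): buffer="zssrq" (len 5), cursors c1@2 c2@4 c3@4, authorship .....
After op 2 (insert('s')): buffer="zsssrssq" (len 8), cursors c1@3 c2@7 c3@7, authorship ..1..23.
After op 3 (move_left): buffer="zsssrssq" (len 8), cursors c1@2 c2@6 c3@6, authorship ..1..23.
After op 4 (add_cursor(3)): buffer="zsssrssq" (len 8), cursors c1@2 c4@3 c2@6 c3@6, authorship ..1..23.
After op 5 (insert('k')): buffer="zsksksrskksq" (len 12), cursors c1@3 c4@5 c2@10 c3@10, authorship ..114..2233.
After op 6 (insert('g')): buffer="zskgskgsrskkggsq" (len 16), cursors c1@4 c4@7 c2@14 c3@14, authorship ..11144..223233.
After op 7 (insert('t')): buffer="zskgtskgtsrskkggttsq" (len 20), cursors c1@5 c4@9 c2@18 c3@18, authorship ..1111444..22323233.
After op 8 (delete): buffer="zskgskgsrskkggsq" (len 16), cursors c1@4 c4@7 c2@14 c3@14, authorship ..11144..223233.

Answer: zskgskgsrskkggsq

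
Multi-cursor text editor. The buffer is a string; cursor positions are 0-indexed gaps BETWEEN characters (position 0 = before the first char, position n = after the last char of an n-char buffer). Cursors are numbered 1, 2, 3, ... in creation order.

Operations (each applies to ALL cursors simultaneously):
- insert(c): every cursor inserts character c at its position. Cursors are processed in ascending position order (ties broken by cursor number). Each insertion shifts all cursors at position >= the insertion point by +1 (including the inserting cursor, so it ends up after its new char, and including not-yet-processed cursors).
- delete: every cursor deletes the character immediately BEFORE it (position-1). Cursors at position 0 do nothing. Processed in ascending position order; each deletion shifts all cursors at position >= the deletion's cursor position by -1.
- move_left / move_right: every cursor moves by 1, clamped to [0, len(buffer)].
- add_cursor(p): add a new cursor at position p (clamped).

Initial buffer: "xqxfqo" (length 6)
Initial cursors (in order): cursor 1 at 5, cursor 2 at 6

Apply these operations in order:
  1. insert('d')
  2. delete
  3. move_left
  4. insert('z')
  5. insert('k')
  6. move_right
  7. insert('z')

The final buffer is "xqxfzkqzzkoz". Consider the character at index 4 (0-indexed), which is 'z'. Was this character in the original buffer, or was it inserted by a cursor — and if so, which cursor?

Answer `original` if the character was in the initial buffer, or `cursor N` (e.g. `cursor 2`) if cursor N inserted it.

After op 1 (insert('d')): buffer="xqxfqdod" (len 8), cursors c1@6 c2@8, authorship .....1.2
After op 2 (delete): buffer="xqxfqo" (len 6), cursors c1@5 c2@6, authorship ......
After op 3 (move_left): buffer="xqxfqo" (len 6), cursors c1@4 c2@5, authorship ......
After op 4 (insert('z')): buffer="xqxfzqzo" (len 8), cursors c1@5 c2@7, authorship ....1.2.
After op 5 (insert('k')): buffer="xqxfzkqzko" (len 10), cursors c1@6 c2@9, authorship ....11.22.
After op 6 (move_right): buffer="xqxfzkqzko" (len 10), cursors c1@7 c2@10, authorship ....11.22.
After op 7 (insert('z')): buffer="xqxfzkqzzkoz" (len 12), cursors c1@8 c2@12, authorship ....11.122.2
Authorship (.=original, N=cursor N): . . . . 1 1 . 1 2 2 . 2
Index 4: author = 1

Answer: cursor 1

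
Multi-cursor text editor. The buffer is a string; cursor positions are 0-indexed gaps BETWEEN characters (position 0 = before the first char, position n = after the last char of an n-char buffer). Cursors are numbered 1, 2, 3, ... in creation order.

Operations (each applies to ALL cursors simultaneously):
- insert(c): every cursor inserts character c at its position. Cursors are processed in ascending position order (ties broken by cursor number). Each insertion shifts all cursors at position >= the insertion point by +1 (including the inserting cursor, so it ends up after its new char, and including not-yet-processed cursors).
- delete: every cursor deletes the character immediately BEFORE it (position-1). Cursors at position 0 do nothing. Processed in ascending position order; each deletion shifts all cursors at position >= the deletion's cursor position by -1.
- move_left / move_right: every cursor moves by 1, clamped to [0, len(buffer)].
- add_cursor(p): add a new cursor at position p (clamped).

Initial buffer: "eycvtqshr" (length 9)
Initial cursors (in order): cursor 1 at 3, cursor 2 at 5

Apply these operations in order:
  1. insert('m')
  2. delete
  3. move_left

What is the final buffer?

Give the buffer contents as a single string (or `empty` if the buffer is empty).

Answer: eycvtqshr

Derivation:
After op 1 (insert('m')): buffer="eycmvtmqshr" (len 11), cursors c1@4 c2@7, authorship ...1..2....
After op 2 (delete): buffer="eycvtqshr" (len 9), cursors c1@3 c2@5, authorship .........
After op 3 (move_left): buffer="eycvtqshr" (len 9), cursors c1@2 c2@4, authorship .........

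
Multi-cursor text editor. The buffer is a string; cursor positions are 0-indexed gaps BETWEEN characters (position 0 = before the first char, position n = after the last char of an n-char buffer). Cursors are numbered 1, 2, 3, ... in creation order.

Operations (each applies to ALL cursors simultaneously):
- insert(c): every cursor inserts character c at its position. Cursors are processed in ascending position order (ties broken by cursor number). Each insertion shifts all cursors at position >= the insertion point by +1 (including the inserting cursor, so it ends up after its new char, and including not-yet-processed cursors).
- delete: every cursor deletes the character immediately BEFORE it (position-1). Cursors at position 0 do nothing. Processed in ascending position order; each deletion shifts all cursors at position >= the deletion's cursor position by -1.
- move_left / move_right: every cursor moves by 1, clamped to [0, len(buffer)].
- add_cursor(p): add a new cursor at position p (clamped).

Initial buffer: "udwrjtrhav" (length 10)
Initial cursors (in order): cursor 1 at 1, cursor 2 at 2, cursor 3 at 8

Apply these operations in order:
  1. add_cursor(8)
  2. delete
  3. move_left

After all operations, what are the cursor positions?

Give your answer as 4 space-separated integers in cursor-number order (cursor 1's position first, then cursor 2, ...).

After op 1 (add_cursor(8)): buffer="udwrjtrhav" (len 10), cursors c1@1 c2@2 c3@8 c4@8, authorship ..........
After op 2 (delete): buffer="wrjtav" (len 6), cursors c1@0 c2@0 c3@4 c4@4, authorship ......
After op 3 (move_left): buffer="wrjtav" (len 6), cursors c1@0 c2@0 c3@3 c4@3, authorship ......

Answer: 0 0 3 3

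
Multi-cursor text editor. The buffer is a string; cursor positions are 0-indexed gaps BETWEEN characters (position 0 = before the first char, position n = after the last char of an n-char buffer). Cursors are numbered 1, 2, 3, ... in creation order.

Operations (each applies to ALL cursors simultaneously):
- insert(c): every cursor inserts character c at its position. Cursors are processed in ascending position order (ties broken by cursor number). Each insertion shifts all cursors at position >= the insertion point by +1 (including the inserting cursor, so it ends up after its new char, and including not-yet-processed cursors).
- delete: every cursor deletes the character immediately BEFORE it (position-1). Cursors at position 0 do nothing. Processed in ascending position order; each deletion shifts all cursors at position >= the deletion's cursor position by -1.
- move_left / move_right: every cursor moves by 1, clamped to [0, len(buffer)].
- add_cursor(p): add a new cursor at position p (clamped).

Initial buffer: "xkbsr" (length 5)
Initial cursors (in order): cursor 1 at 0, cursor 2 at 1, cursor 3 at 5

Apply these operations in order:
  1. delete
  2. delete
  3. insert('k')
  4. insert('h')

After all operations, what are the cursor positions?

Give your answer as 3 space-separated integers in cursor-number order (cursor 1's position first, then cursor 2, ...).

Answer: 4 4 8

Derivation:
After op 1 (delete): buffer="kbs" (len 3), cursors c1@0 c2@0 c3@3, authorship ...
After op 2 (delete): buffer="kb" (len 2), cursors c1@0 c2@0 c3@2, authorship ..
After op 3 (insert('k')): buffer="kkkbk" (len 5), cursors c1@2 c2@2 c3@5, authorship 12..3
After op 4 (insert('h')): buffer="kkhhkbkh" (len 8), cursors c1@4 c2@4 c3@8, authorship 1212..33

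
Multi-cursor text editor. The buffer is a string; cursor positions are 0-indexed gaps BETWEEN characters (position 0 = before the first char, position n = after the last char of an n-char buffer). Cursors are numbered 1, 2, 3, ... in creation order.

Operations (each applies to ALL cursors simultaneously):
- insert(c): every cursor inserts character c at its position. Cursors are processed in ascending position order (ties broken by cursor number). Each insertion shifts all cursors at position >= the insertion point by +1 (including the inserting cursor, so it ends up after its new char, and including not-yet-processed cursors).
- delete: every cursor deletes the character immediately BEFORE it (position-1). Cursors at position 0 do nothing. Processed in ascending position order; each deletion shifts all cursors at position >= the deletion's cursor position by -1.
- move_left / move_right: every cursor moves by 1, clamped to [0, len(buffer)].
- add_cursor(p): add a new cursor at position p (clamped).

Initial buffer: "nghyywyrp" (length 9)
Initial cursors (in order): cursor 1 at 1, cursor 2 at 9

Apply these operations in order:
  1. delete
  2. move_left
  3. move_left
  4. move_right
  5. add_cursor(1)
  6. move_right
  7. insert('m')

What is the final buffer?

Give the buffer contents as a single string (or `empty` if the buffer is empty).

Answer: ghmmyywyrm

Derivation:
After op 1 (delete): buffer="ghyywyr" (len 7), cursors c1@0 c2@7, authorship .......
After op 2 (move_left): buffer="ghyywyr" (len 7), cursors c1@0 c2@6, authorship .......
After op 3 (move_left): buffer="ghyywyr" (len 7), cursors c1@0 c2@5, authorship .......
After op 4 (move_right): buffer="ghyywyr" (len 7), cursors c1@1 c2@6, authorship .......
After op 5 (add_cursor(1)): buffer="ghyywyr" (len 7), cursors c1@1 c3@1 c2@6, authorship .......
After op 6 (move_right): buffer="ghyywyr" (len 7), cursors c1@2 c3@2 c2@7, authorship .......
After op 7 (insert('m')): buffer="ghmmyywyrm" (len 10), cursors c1@4 c3@4 c2@10, authorship ..13.....2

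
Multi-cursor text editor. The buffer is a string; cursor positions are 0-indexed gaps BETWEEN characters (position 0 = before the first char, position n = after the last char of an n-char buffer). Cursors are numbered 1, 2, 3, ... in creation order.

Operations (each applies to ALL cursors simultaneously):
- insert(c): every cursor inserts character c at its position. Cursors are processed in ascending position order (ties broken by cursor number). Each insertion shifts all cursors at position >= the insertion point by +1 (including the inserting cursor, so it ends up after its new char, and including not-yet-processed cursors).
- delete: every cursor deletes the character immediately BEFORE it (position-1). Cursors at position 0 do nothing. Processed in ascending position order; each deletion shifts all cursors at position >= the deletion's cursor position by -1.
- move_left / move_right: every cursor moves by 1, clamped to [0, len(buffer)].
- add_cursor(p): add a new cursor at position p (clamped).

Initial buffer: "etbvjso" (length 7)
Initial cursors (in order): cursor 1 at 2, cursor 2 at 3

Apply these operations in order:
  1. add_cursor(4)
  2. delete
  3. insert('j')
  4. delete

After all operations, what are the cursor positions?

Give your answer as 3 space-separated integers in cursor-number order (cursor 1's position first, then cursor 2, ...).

After op 1 (add_cursor(4)): buffer="etbvjso" (len 7), cursors c1@2 c2@3 c3@4, authorship .......
After op 2 (delete): buffer="ejso" (len 4), cursors c1@1 c2@1 c3@1, authorship ....
After op 3 (insert('j')): buffer="ejjjjso" (len 7), cursors c1@4 c2@4 c3@4, authorship .123...
After op 4 (delete): buffer="ejso" (len 4), cursors c1@1 c2@1 c3@1, authorship ....

Answer: 1 1 1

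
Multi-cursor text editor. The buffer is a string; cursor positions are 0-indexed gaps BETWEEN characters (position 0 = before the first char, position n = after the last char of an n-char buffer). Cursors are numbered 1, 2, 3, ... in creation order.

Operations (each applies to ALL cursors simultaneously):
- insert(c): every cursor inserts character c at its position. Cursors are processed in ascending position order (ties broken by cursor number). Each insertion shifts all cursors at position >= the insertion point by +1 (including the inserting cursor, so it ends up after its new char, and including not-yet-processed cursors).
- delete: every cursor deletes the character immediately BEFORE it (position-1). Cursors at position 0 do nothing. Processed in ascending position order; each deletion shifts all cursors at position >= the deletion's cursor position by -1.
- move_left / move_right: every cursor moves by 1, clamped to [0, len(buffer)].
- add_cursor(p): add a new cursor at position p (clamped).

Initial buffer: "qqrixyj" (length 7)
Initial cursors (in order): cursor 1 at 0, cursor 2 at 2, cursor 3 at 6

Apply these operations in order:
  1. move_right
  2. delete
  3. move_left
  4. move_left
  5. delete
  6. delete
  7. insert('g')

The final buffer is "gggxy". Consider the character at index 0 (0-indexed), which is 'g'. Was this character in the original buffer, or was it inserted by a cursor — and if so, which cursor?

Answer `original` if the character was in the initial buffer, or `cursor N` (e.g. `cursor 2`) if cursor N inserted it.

After op 1 (move_right): buffer="qqrixyj" (len 7), cursors c1@1 c2@3 c3@7, authorship .......
After op 2 (delete): buffer="qixy" (len 4), cursors c1@0 c2@1 c3@4, authorship ....
After op 3 (move_left): buffer="qixy" (len 4), cursors c1@0 c2@0 c3@3, authorship ....
After op 4 (move_left): buffer="qixy" (len 4), cursors c1@0 c2@0 c3@2, authorship ....
After op 5 (delete): buffer="qxy" (len 3), cursors c1@0 c2@0 c3@1, authorship ...
After op 6 (delete): buffer="xy" (len 2), cursors c1@0 c2@0 c3@0, authorship ..
After op 7 (insert('g')): buffer="gggxy" (len 5), cursors c1@3 c2@3 c3@3, authorship 123..
Authorship (.=original, N=cursor N): 1 2 3 . .
Index 0: author = 1

Answer: cursor 1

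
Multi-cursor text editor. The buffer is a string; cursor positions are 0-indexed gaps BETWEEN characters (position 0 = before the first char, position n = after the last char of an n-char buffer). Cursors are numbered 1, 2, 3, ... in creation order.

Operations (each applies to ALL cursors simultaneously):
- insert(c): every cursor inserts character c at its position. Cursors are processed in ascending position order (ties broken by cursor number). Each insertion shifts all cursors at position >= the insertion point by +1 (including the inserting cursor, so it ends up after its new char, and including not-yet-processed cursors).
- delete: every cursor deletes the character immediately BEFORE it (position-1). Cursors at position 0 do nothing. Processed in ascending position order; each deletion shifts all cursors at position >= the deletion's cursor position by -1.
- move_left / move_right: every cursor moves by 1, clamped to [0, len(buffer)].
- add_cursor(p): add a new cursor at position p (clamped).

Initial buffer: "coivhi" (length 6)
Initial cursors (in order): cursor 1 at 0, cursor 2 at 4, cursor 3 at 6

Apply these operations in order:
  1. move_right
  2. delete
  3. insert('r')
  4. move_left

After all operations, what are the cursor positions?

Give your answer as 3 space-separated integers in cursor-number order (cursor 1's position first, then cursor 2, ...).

Answer: 0 5 5

Derivation:
After op 1 (move_right): buffer="coivhi" (len 6), cursors c1@1 c2@5 c3@6, authorship ......
After op 2 (delete): buffer="oiv" (len 3), cursors c1@0 c2@3 c3@3, authorship ...
After op 3 (insert('r')): buffer="roivrr" (len 6), cursors c1@1 c2@6 c3@6, authorship 1...23
After op 4 (move_left): buffer="roivrr" (len 6), cursors c1@0 c2@5 c3@5, authorship 1...23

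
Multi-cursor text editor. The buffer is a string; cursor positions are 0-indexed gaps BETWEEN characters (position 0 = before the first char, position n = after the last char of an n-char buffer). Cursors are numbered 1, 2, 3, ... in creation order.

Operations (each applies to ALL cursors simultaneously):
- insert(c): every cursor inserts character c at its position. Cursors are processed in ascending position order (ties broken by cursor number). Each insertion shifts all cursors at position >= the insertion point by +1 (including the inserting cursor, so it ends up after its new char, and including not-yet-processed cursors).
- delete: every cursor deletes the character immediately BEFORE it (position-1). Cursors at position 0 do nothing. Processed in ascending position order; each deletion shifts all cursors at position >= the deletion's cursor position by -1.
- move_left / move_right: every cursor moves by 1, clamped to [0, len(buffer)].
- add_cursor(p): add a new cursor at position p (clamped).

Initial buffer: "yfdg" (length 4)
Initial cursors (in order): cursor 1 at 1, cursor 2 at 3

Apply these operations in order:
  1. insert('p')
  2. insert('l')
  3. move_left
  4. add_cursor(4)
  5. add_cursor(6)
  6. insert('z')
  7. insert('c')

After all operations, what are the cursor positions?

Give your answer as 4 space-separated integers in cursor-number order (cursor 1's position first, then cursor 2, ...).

Answer: 4 14 8 14

Derivation:
After op 1 (insert('p')): buffer="ypfdpg" (len 6), cursors c1@2 c2@5, authorship .1..2.
After op 2 (insert('l')): buffer="yplfdplg" (len 8), cursors c1@3 c2@7, authorship .11..22.
After op 3 (move_left): buffer="yplfdplg" (len 8), cursors c1@2 c2@6, authorship .11..22.
After op 4 (add_cursor(4)): buffer="yplfdplg" (len 8), cursors c1@2 c3@4 c2@6, authorship .11..22.
After op 5 (add_cursor(6)): buffer="yplfdplg" (len 8), cursors c1@2 c3@4 c2@6 c4@6, authorship .11..22.
After op 6 (insert('z')): buffer="ypzlfzdpzzlg" (len 12), cursors c1@3 c3@6 c2@10 c4@10, authorship .111.3.2242.
After op 7 (insert('c')): buffer="ypzclfzcdpzzcclg" (len 16), cursors c1@4 c3@8 c2@14 c4@14, authorship .1111.33.224242.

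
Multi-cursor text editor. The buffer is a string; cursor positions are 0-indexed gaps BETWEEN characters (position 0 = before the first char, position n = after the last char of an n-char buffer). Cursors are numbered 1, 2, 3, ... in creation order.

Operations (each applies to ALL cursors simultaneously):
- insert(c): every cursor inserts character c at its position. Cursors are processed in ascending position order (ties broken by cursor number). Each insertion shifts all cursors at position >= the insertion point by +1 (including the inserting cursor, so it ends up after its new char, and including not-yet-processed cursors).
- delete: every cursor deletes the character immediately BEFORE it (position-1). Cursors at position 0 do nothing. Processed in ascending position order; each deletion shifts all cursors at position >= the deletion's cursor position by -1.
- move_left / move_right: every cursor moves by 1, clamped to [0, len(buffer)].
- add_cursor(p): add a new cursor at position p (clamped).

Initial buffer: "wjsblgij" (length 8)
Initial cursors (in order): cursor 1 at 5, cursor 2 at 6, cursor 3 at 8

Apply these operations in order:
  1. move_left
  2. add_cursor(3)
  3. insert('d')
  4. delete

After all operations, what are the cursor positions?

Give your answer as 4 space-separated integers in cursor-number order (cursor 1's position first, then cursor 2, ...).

Answer: 4 5 7 3

Derivation:
After op 1 (move_left): buffer="wjsblgij" (len 8), cursors c1@4 c2@5 c3@7, authorship ........
After op 2 (add_cursor(3)): buffer="wjsblgij" (len 8), cursors c4@3 c1@4 c2@5 c3@7, authorship ........
After op 3 (insert('d')): buffer="wjsdbdldgidj" (len 12), cursors c4@4 c1@6 c2@8 c3@11, authorship ...4.1.2..3.
After op 4 (delete): buffer="wjsblgij" (len 8), cursors c4@3 c1@4 c2@5 c3@7, authorship ........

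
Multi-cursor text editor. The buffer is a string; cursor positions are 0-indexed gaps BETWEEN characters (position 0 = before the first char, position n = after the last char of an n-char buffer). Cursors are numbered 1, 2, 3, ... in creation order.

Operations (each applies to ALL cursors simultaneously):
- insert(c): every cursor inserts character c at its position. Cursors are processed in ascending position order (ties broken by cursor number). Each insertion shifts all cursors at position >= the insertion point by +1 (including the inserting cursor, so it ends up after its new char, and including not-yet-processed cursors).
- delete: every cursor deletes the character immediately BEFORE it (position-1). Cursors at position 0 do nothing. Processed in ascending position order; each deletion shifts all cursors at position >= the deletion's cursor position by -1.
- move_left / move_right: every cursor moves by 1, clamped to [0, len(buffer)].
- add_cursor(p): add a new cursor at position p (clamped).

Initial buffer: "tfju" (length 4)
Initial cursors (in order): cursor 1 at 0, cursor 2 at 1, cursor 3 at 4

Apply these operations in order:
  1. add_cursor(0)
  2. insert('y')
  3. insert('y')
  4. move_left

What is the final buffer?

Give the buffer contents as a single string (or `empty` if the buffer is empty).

Answer: yyyytyyfjuyy

Derivation:
After op 1 (add_cursor(0)): buffer="tfju" (len 4), cursors c1@0 c4@0 c2@1 c3@4, authorship ....
After op 2 (insert('y')): buffer="yytyfjuy" (len 8), cursors c1@2 c4@2 c2@4 c3@8, authorship 14.2...3
After op 3 (insert('y')): buffer="yyyytyyfjuyy" (len 12), cursors c1@4 c4@4 c2@7 c3@12, authorship 1414.22...33
After op 4 (move_left): buffer="yyyytyyfjuyy" (len 12), cursors c1@3 c4@3 c2@6 c3@11, authorship 1414.22...33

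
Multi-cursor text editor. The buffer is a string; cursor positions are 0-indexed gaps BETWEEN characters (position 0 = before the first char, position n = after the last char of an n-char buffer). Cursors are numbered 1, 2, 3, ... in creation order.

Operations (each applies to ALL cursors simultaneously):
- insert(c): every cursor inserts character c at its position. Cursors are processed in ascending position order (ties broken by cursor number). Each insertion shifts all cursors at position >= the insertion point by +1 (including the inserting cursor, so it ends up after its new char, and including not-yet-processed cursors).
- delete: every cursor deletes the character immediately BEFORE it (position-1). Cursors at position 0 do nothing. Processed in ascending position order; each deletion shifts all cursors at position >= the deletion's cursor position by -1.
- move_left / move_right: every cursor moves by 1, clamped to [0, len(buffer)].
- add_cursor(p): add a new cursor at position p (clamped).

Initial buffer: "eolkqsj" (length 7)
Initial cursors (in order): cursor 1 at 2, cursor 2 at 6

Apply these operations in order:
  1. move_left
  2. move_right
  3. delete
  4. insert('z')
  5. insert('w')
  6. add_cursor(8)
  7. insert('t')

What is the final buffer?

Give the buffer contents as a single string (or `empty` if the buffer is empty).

Answer: ezwtlkqzwttj

Derivation:
After op 1 (move_left): buffer="eolkqsj" (len 7), cursors c1@1 c2@5, authorship .......
After op 2 (move_right): buffer="eolkqsj" (len 7), cursors c1@2 c2@6, authorship .......
After op 3 (delete): buffer="elkqj" (len 5), cursors c1@1 c2@4, authorship .....
After op 4 (insert('z')): buffer="ezlkqzj" (len 7), cursors c1@2 c2@6, authorship .1...2.
After op 5 (insert('w')): buffer="ezwlkqzwj" (len 9), cursors c1@3 c2@8, authorship .11...22.
After op 6 (add_cursor(8)): buffer="ezwlkqzwj" (len 9), cursors c1@3 c2@8 c3@8, authorship .11...22.
After op 7 (insert('t')): buffer="ezwtlkqzwttj" (len 12), cursors c1@4 c2@11 c3@11, authorship .111...2223.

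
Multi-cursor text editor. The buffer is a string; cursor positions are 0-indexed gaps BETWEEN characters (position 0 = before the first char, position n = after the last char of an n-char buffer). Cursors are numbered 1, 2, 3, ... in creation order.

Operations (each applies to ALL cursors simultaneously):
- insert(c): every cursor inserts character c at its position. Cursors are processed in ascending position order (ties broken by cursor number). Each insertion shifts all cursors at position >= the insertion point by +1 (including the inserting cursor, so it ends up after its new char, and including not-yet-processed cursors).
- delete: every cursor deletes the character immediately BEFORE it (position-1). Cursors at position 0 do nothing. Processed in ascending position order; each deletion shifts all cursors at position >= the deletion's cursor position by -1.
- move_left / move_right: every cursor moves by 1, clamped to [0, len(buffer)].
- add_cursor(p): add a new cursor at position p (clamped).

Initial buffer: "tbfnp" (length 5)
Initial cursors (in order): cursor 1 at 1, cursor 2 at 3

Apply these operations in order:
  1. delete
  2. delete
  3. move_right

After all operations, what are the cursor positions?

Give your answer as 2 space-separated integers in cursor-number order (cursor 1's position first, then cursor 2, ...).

Answer: 1 1

Derivation:
After op 1 (delete): buffer="bnp" (len 3), cursors c1@0 c2@1, authorship ...
After op 2 (delete): buffer="np" (len 2), cursors c1@0 c2@0, authorship ..
After op 3 (move_right): buffer="np" (len 2), cursors c1@1 c2@1, authorship ..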